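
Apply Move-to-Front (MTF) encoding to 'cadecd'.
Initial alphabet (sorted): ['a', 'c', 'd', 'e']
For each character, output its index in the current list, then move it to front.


MTF encoding:
'c': index 1 in ['a', 'c', 'd', 'e'] -> ['c', 'a', 'd', 'e']
'a': index 1 in ['c', 'a', 'd', 'e'] -> ['a', 'c', 'd', 'e']
'd': index 2 in ['a', 'c', 'd', 'e'] -> ['d', 'a', 'c', 'e']
'e': index 3 in ['d', 'a', 'c', 'e'] -> ['e', 'd', 'a', 'c']
'c': index 3 in ['e', 'd', 'a', 'c'] -> ['c', 'e', 'd', 'a']
'd': index 2 in ['c', 'e', 'd', 'a'] -> ['d', 'c', 'e', 'a']


Output: [1, 1, 2, 3, 3, 2]


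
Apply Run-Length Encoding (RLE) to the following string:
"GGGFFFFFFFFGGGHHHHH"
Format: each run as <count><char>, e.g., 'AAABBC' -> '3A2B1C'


Scanning runs left to right:
  i=0: run of 'G' x 3 -> '3G'
  i=3: run of 'F' x 8 -> '8F'
  i=11: run of 'G' x 3 -> '3G'
  i=14: run of 'H' x 5 -> '5H'

RLE = 3G8F3G5H


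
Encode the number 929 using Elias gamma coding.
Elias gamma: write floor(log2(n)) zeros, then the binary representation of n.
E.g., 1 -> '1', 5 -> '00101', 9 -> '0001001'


num_bits = floor(log2(929)) + 1 = 10
leading_zeros = num_bits - 1 = 9
binary(929) = 1110100001

Elias gamma(929) = '000000000' + '1110100001' = 0000000001110100001 (19 bits)


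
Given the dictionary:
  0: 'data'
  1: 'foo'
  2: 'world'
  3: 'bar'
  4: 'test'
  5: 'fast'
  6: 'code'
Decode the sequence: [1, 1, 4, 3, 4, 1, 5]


Look up each index in the dictionary:
  1 -> 'foo'
  1 -> 'foo'
  4 -> 'test'
  3 -> 'bar'
  4 -> 'test'
  1 -> 'foo'
  5 -> 'fast'

Decoded: "foo foo test bar test foo fast"


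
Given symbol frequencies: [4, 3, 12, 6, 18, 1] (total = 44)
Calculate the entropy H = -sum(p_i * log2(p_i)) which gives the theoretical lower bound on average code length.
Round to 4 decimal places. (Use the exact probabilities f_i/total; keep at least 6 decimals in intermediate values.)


Per-symbol terms -p_i * log2(p_i) with p_i = f_i/44:
  p = 4/44 = 0.090909: log2(p) = -3.459432, -p*log2(p) = 0.314494
  p = 3/44 = 0.068182: log2(p) = -3.874469, -p*log2(p) = 0.264168
  p = 12/44 = 0.272727: log2(p) = -1.874469, -p*log2(p) = 0.511219
  p = 6/44 = 0.136364: log2(p) = -2.874469, -p*log2(p) = 0.391973
  p = 18/44 = 0.409091: log2(p) = -1.289507, -p*log2(p) = 0.527525
  p = 1/44 = 0.022727: log2(p) = -5.459432, -p*log2(p) = 0.124078
H = 0.314494 + 0.264168 + 0.511219 + 0.391973 + 0.527525 + 0.124078 = 2.133457

H = 2.1335 bits/symbol


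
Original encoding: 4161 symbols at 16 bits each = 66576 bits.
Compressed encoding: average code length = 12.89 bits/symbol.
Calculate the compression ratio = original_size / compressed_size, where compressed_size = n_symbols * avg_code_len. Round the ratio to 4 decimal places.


original_size = n_symbols * orig_bits = 4161 * 16 = 66576 bits
compressed_size = n_symbols * avg_code_len = 4161 * 12.89 = 53635.29 bits
ratio = original_size / compressed_size = 66576 / 53635.29 = 1.2413

Compression ratio = 1.2413


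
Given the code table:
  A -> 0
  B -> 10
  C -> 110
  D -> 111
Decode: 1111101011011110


Decoding:
111 -> D
110 -> C
10 -> B
110 -> C
111 -> D
10 -> B


Result: DCBCDB


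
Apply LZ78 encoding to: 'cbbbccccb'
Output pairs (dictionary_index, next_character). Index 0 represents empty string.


LZ78 encoding steps:
Dictionary: {0: ''}
Step 1: w='' (idx 0), next='c' -> output (0, 'c'), add 'c' as idx 1
Step 2: w='' (idx 0), next='b' -> output (0, 'b'), add 'b' as idx 2
Step 3: w='b' (idx 2), next='b' -> output (2, 'b'), add 'bb' as idx 3
Step 4: w='c' (idx 1), next='c' -> output (1, 'c'), add 'cc' as idx 4
Step 5: w='cc' (idx 4), next='b' -> output (4, 'b'), add 'ccb' as idx 5


Encoded: [(0, 'c'), (0, 'b'), (2, 'b'), (1, 'c'), (4, 'b')]


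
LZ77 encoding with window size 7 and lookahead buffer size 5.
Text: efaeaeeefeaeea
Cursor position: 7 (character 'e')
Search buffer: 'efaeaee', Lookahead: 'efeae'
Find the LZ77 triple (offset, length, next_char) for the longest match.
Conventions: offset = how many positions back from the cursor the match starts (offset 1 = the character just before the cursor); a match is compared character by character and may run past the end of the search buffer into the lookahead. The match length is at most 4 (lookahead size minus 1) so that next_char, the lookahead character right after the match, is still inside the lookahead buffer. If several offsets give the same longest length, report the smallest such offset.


Try each offset into the search buffer:
  offset=1 (pos 6, char 'e'): match length 1
  offset=2 (pos 5, char 'e'): match length 1
  offset=3 (pos 4, char 'a'): match length 0
  offset=4 (pos 3, char 'e'): match length 1
  offset=5 (pos 2, char 'a'): match length 0
  offset=6 (pos 1, char 'f'): match length 0
  offset=7 (pos 0, char 'e'): match length 2
Longest match has length 2 at offset 7.
next_char = character at position 7 + 2 = 9 -> 'e'

Best match: offset=7, length=2 (matching 'ef' starting at position 0)
LZ77 triple: (7, 2, 'e')


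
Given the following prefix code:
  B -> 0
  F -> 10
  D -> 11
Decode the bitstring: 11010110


Decoding step by step:
Bits 11 -> D
Bits 0 -> B
Bits 10 -> F
Bits 11 -> D
Bits 0 -> B


Decoded message: DBFDB


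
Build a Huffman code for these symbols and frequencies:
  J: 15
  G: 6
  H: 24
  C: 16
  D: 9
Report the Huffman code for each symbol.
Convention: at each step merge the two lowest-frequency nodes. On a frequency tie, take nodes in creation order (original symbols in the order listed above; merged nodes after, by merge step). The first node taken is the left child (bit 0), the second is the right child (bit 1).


Huffman tree construction:
Step 1: Merge G(6) + D(9) = 15
Step 2: Merge J(15) + (G+D)(15) = 30
Step 3: Merge C(16) + H(24) = 40
Step 4: Merge (J+(G+D))(30) + (C+H)(40) = 70
Read each symbol's code off the tree from the root (left child = 0, right child = 1).

Codes:
  J: 00 (length 2)
  G: 010 (length 3)
  H: 11 (length 2)
  C: 10 (length 2)
  D: 011 (length 3)
Average code length: 155/70 = 2.2143 bits/symbol


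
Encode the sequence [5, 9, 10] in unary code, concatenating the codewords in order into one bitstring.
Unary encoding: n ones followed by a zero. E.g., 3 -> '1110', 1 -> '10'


Encode each number as n ones followed by a terminating 0:
  5 -> 111110 (6 bits)
  9 -> 1111111110 (10 bits)
  10 -> 11111111110 (11 bits)
Total length = 6 + 10 + 11 = 27 bits.

Unary([5, 9, 10]) = 111110111111111011111111110 (27 bits)


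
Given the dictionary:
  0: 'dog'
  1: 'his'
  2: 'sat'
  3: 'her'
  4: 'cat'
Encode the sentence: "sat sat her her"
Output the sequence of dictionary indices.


Look up each word in the dictionary:
  'sat' -> 2
  'sat' -> 2
  'her' -> 3
  'her' -> 3

Encoded: [2, 2, 3, 3]


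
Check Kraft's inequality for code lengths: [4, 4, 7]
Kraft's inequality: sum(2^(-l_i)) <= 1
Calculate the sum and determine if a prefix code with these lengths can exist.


Sum = 2^(-4) + 2^(-4) + 2^(-7)
    = 0.0625 + 0.0625 + 0.0078125
    = 17/128 = 0.1328125
Since 0.1328125 <= 1, Kraft's inequality IS satisfied.
A prefix code with these lengths CAN exist.

Kraft sum = 0.1328125. Satisfied.


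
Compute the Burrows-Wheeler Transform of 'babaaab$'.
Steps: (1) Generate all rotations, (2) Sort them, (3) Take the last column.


Rotations (sorted):
  0: $babaaab -> last char: b
  1: aaab$bab -> last char: b
  2: aab$baba -> last char: a
  3: ab$babaa -> last char: a
  4: abaaab$b -> last char: b
  5: b$babaaa -> last char: a
  6: baaab$ba -> last char: a
  7: babaaab$ -> last char: $


BWT = bbaabaa$


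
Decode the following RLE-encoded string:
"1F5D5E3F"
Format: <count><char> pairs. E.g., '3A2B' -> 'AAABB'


Expanding each <count><char> pair:
  1F -> 'F'
  5D -> 'DDDDD'
  5E -> 'EEEEE'
  3F -> 'FFF'

Decoded = FDDDDDEEEEEFFF


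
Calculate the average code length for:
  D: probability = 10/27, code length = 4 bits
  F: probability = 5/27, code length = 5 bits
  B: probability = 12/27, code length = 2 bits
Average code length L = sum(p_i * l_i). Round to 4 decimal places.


Weighted contributions p_i * l_i:
  D: (10/27) * 4 = 40/27
  F: (5/27) * 5 = 25/27
  B: (12/27) * 2 = 24/27
Sum = (40 + 25 + 24)/27 = 89/27

L = 89/27 = 3.2963 bits/symbol


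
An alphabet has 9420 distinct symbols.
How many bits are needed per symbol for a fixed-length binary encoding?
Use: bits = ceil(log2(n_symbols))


log2(9420) = 13.2015
Bracket: 2^13 = 8192 < 9420 <= 2^14 = 16384
So ceil(log2(9420)) = 14

bits = ceil(log2(9420)) = ceil(13.2015) = 14 bits


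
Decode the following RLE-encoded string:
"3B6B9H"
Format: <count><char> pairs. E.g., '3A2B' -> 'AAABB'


Expanding each <count><char> pair:
  3B -> 'BBB'
  6B -> 'BBBBBB'
  9H -> 'HHHHHHHHH'

Decoded = BBBBBBBBBHHHHHHHHH


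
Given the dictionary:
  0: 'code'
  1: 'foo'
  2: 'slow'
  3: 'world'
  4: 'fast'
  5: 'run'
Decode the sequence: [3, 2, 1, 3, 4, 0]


Look up each index in the dictionary:
  3 -> 'world'
  2 -> 'slow'
  1 -> 'foo'
  3 -> 'world'
  4 -> 'fast'
  0 -> 'code'

Decoded: "world slow foo world fast code"


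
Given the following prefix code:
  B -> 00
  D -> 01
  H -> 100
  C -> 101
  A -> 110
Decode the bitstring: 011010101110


Decoding step by step:
Bits 01 -> D
Bits 101 -> C
Bits 01 -> D
Bits 01 -> D
Bits 110 -> A


Decoded message: DCDDA


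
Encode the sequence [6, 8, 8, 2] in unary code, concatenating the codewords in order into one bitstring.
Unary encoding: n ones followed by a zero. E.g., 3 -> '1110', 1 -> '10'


Encode each number as n ones followed by a terminating 0:
  6 -> 1111110 (7 bits)
  8 -> 111111110 (9 bits)
  8 -> 111111110 (9 bits)
  2 -> 110 (3 bits)
Total length = 7 + 9 + 9 + 3 = 28 bits.

Unary([6, 8, 8, 2]) = 1111110111111110111111110110 (28 bits)


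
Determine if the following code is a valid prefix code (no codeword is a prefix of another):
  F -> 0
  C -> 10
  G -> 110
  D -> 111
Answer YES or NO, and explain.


Checking each pair (does one codeword prefix another?):
  F='0' vs C='10': no prefix
  F='0' vs G='110': no prefix
  F='0' vs D='111': no prefix
  C='10' vs F='0': no prefix
  C='10' vs G='110': no prefix
  C='10' vs D='111': no prefix
  G='110' vs F='0': no prefix
  G='110' vs C='10': no prefix
  G='110' vs D='111': no prefix
  D='111' vs F='0': no prefix
  D='111' vs C='10': no prefix
  D='111' vs G='110': no prefix
No violation found over all pairs.

YES -- this is a valid prefix code. No codeword is a prefix of any other codeword.


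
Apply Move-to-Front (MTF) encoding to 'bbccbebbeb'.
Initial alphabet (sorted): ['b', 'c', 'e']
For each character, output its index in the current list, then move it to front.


MTF encoding:
'b': index 0 in ['b', 'c', 'e'] -> ['b', 'c', 'e']
'b': index 0 in ['b', 'c', 'e'] -> ['b', 'c', 'e']
'c': index 1 in ['b', 'c', 'e'] -> ['c', 'b', 'e']
'c': index 0 in ['c', 'b', 'e'] -> ['c', 'b', 'e']
'b': index 1 in ['c', 'b', 'e'] -> ['b', 'c', 'e']
'e': index 2 in ['b', 'c', 'e'] -> ['e', 'b', 'c']
'b': index 1 in ['e', 'b', 'c'] -> ['b', 'e', 'c']
'b': index 0 in ['b', 'e', 'c'] -> ['b', 'e', 'c']
'e': index 1 in ['b', 'e', 'c'] -> ['e', 'b', 'c']
'b': index 1 in ['e', 'b', 'c'] -> ['b', 'e', 'c']


Output: [0, 0, 1, 0, 1, 2, 1, 0, 1, 1]


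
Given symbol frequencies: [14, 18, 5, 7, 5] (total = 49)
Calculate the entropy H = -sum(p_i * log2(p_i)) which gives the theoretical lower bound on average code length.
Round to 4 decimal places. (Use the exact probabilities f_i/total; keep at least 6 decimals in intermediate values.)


Per-symbol terms -p_i * log2(p_i) with p_i = f_i/49:
  p = 14/49 = 0.285714: log2(p) = -1.807355, -p*log2(p) = 0.516387
  p = 18/49 = 0.367347: log2(p) = -1.444785, -p*log2(p) = 0.530737
  p = 5/49 = 0.102041: log2(p) = -3.292782, -p*log2(p) = 0.335998
  p = 7/49 = 0.142857: log2(p) = -2.807355, -p*log2(p) = 0.401051
  p = 5/49 = 0.102041: log2(p) = -3.292782, -p*log2(p) = 0.335998
H = 0.516387 + 0.530737 + 0.335998 + 0.401051 + 0.335998 = 2.120171

H = 2.1202 bits/symbol


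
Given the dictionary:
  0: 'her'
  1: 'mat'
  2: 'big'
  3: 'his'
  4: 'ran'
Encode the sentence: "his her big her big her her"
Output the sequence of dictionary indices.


Look up each word in the dictionary:
  'his' -> 3
  'her' -> 0
  'big' -> 2
  'her' -> 0
  'big' -> 2
  'her' -> 0
  'her' -> 0

Encoded: [3, 0, 2, 0, 2, 0, 0]


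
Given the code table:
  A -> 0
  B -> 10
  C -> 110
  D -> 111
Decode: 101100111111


Decoding:
10 -> B
110 -> C
0 -> A
111 -> D
111 -> D


Result: BCADD


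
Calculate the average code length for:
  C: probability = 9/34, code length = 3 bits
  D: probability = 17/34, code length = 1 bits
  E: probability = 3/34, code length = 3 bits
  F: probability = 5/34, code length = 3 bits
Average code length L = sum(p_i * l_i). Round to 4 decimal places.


Weighted contributions p_i * l_i:
  C: (9/34) * 3 = 27/34
  D: (17/34) * 1 = 17/34
  E: (3/34) * 3 = 9/34
  F: (5/34) * 3 = 15/34
Sum = (27 + 17 + 9 + 15)/34 = 68/34

L = 68/34 = 2.0000 bits/symbol


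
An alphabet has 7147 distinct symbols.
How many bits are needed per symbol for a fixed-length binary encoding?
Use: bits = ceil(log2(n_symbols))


log2(7147) = 12.8031
Bracket: 2^12 = 4096 < 7147 <= 2^13 = 8192
So ceil(log2(7147)) = 13

bits = ceil(log2(7147)) = ceil(12.8031) = 13 bits


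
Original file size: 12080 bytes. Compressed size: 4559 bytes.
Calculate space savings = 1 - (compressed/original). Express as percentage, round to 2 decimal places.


ratio = compressed/original = 4559/12080 = 0.377401
savings = 1 - ratio = 1 - 0.377401 = 0.622599
as a percentage: 0.622599 * 100 = 62.26%

Space savings = 1 - 4559/12080 = 62.26%


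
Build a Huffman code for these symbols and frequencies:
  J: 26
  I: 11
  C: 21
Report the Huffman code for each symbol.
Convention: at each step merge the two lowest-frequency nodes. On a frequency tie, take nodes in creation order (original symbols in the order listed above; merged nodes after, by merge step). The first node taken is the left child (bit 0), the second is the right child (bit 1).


Huffman tree construction:
Step 1: Merge I(11) + C(21) = 32
Step 2: Merge J(26) + (I+C)(32) = 58
Read each symbol's code off the tree from the root (left child = 0, right child = 1).

Codes:
  J: 0 (length 1)
  I: 10 (length 2)
  C: 11 (length 2)
Average code length: 90/58 = 1.5517 bits/symbol


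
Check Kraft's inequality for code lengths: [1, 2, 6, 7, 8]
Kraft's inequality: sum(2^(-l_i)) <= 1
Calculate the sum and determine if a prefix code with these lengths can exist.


Sum = 2^(-1) + 2^(-2) + 2^(-6) + 2^(-7) + 2^(-8)
    = 0.5 + 0.25 + 0.015625 + 0.0078125 + 0.00390625
    = 199/256 = 0.77734375
Since 0.77734375 <= 1, Kraft's inequality IS satisfied.
A prefix code with these lengths CAN exist.

Kraft sum = 0.77734375. Satisfied.


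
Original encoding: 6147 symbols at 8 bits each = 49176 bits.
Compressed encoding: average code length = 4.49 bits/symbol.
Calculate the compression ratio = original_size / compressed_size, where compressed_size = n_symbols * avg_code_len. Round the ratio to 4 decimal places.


original_size = n_symbols * orig_bits = 6147 * 8 = 49176 bits
compressed_size = n_symbols * avg_code_len = 6147 * 4.49 = 27600.03 bits
ratio = original_size / compressed_size = 49176 / 27600.03 = 1.7817

Compression ratio = 1.7817


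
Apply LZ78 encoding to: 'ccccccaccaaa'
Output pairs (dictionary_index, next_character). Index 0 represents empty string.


LZ78 encoding steps:
Dictionary: {0: ''}
Step 1: w='' (idx 0), next='c' -> output (0, 'c'), add 'c' as idx 1
Step 2: w='c' (idx 1), next='c' -> output (1, 'c'), add 'cc' as idx 2
Step 3: w='cc' (idx 2), next='c' -> output (2, 'c'), add 'ccc' as idx 3
Step 4: w='' (idx 0), next='a' -> output (0, 'a'), add 'a' as idx 4
Step 5: w='cc' (idx 2), next='a' -> output (2, 'a'), add 'cca' as idx 5
Step 6: w='a' (idx 4), next='a' -> output (4, 'a'), add 'aa' as idx 6


Encoded: [(0, 'c'), (1, 'c'), (2, 'c'), (0, 'a'), (2, 'a'), (4, 'a')]


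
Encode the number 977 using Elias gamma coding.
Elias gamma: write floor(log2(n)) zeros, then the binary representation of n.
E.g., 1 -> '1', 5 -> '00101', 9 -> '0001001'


num_bits = floor(log2(977)) + 1 = 10
leading_zeros = num_bits - 1 = 9
binary(977) = 1111010001

Elias gamma(977) = '000000000' + '1111010001' = 0000000001111010001 (19 bits)


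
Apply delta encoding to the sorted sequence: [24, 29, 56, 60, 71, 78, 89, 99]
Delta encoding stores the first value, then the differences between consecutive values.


First value: 24
Deltas:
  29 - 24 = 5
  56 - 29 = 27
  60 - 56 = 4
  71 - 60 = 11
  78 - 71 = 7
  89 - 78 = 11
  99 - 89 = 10


Delta encoded: [24, 5, 27, 4, 11, 7, 11, 10]


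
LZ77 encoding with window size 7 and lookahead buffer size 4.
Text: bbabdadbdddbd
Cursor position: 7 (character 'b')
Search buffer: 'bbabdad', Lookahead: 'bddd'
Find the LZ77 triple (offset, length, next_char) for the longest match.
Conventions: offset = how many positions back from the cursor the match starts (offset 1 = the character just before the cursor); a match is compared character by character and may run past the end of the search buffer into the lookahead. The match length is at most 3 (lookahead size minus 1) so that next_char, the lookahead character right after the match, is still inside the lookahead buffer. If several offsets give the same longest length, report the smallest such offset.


Try each offset into the search buffer:
  offset=1 (pos 6, char 'd'): match length 0
  offset=2 (pos 5, char 'a'): match length 0
  offset=3 (pos 4, char 'd'): match length 0
  offset=4 (pos 3, char 'b'): match length 2
  offset=5 (pos 2, char 'a'): match length 0
  offset=6 (pos 1, char 'b'): match length 1
  offset=7 (pos 0, char 'b'): match length 1
Longest match has length 2 at offset 4.
next_char = character at position 7 + 2 = 9 -> 'd'

Best match: offset=4, length=2 (matching 'bd' starting at position 3)
LZ77 triple: (4, 2, 'd')


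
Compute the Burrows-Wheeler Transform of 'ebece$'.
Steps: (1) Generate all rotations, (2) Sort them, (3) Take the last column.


Rotations (sorted):
  0: $ebece -> last char: e
  1: bece$e -> last char: e
  2: ce$ebe -> last char: e
  3: e$ebec -> last char: c
  4: ebece$ -> last char: $
  5: ece$eb -> last char: b


BWT = eeec$b


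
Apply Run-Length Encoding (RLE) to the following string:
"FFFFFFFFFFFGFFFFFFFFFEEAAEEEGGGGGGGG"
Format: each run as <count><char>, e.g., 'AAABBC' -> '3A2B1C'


Scanning runs left to right:
  i=0: run of 'F' x 11 -> '11F'
  i=11: run of 'G' x 1 -> '1G'
  i=12: run of 'F' x 9 -> '9F'
  i=21: run of 'E' x 2 -> '2E'
  i=23: run of 'A' x 2 -> '2A'
  i=25: run of 'E' x 3 -> '3E'
  i=28: run of 'G' x 8 -> '8G'

RLE = 11F1G9F2E2A3E8G


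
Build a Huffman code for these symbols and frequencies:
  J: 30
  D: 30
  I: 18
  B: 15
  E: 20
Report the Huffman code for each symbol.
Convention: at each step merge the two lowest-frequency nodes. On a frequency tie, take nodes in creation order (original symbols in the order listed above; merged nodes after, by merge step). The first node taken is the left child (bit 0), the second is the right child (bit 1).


Huffman tree construction:
Step 1: Merge B(15) + I(18) = 33
Step 2: Merge E(20) + J(30) = 50
Step 3: Merge D(30) + (B+I)(33) = 63
Step 4: Merge (E+J)(50) + (D+(B+I))(63) = 113
Read each symbol's code off the tree from the root (left child = 0, right child = 1).

Codes:
  J: 01 (length 2)
  D: 10 (length 2)
  I: 111 (length 3)
  B: 110 (length 3)
  E: 00 (length 2)
Average code length: 259/113 = 2.2920 bits/symbol


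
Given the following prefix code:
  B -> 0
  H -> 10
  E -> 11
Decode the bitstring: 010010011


Decoding step by step:
Bits 0 -> B
Bits 10 -> H
Bits 0 -> B
Bits 10 -> H
Bits 0 -> B
Bits 11 -> E


Decoded message: BHBHBE


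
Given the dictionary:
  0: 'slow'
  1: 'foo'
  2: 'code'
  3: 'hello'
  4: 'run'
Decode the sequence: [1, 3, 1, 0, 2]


Look up each index in the dictionary:
  1 -> 'foo'
  3 -> 'hello'
  1 -> 'foo'
  0 -> 'slow'
  2 -> 'code'

Decoded: "foo hello foo slow code"


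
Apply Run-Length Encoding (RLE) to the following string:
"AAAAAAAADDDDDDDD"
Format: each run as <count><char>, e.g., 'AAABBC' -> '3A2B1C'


Scanning runs left to right:
  i=0: run of 'A' x 8 -> '8A'
  i=8: run of 'D' x 8 -> '8D'

RLE = 8A8D


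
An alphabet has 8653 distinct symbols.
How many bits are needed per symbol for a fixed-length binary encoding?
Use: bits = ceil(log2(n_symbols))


log2(8653) = 13.079
Bracket: 2^13 = 8192 < 8653 <= 2^14 = 16384
So ceil(log2(8653)) = 14

bits = ceil(log2(8653)) = ceil(13.079) = 14 bits


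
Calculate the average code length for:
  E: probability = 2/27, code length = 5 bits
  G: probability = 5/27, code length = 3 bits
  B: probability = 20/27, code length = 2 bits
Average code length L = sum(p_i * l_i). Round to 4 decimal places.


Weighted contributions p_i * l_i:
  E: (2/27) * 5 = 10/27
  G: (5/27) * 3 = 15/27
  B: (20/27) * 2 = 40/27
Sum = (10 + 15 + 40)/27 = 65/27

L = 65/27 = 2.4074 bits/symbol


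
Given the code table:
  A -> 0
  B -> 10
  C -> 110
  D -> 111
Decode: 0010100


Decoding:
0 -> A
0 -> A
10 -> B
10 -> B
0 -> A


Result: AABBA


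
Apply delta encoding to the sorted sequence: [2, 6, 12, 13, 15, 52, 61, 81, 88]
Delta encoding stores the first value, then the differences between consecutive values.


First value: 2
Deltas:
  6 - 2 = 4
  12 - 6 = 6
  13 - 12 = 1
  15 - 13 = 2
  52 - 15 = 37
  61 - 52 = 9
  81 - 61 = 20
  88 - 81 = 7


Delta encoded: [2, 4, 6, 1, 2, 37, 9, 20, 7]


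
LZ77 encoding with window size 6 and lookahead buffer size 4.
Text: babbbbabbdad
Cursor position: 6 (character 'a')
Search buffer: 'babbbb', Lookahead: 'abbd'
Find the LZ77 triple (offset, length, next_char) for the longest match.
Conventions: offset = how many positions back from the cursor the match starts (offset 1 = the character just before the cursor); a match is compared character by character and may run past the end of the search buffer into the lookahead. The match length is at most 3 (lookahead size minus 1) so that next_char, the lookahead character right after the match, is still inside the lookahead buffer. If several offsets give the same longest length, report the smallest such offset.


Try each offset into the search buffer:
  offset=1 (pos 5, char 'b'): match length 0
  offset=2 (pos 4, char 'b'): match length 0
  offset=3 (pos 3, char 'b'): match length 0
  offset=4 (pos 2, char 'b'): match length 0
  offset=5 (pos 1, char 'a'): match length 3
  offset=6 (pos 0, char 'b'): match length 0
Longest match has length 3 at offset 5.
next_char = character at position 6 + 3 = 9 -> 'd'

Best match: offset=5, length=3 (matching 'abb' starting at position 1)
LZ77 triple: (5, 3, 'd')


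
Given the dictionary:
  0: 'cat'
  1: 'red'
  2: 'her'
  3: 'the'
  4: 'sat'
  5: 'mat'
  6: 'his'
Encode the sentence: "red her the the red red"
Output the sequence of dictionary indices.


Look up each word in the dictionary:
  'red' -> 1
  'her' -> 2
  'the' -> 3
  'the' -> 3
  'red' -> 1
  'red' -> 1

Encoded: [1, 2, 3, 3, 1, 1]


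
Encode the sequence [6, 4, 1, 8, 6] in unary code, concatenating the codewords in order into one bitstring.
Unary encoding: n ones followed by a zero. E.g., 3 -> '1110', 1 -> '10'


Encode each number as n ones followed by a terminating 0:
  6 -> 1111110 (7 bits)
  4 -> 11110 (5 bits)
  1 -> 10 (2 bits)
  8 -> 111111110 (9 bits)
  6 -> 1111110 (7 bits)
Total length = 7 + 5 + 2 + 9 + 7 = 30 bits.

Unary([6, 4, 1, 8, 6]) = 111111011110101111111101111110 (30 bits)


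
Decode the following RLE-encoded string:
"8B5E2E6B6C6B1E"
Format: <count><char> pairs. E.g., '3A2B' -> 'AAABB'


Expanding each <count><char> pair:
  8B -> 'BBBBBBBB'
  5E -> 'EEEEE'
  2E -> 'EE'
  6B -> 'BBBBBB'
  6C -> 'CCCCCC'
  6B -> 'BBBBBB'
  1E -> 'E'

Decoded = BBBBBBBBEEEEEEEBBBBBBCCCCCCBBBBBBE


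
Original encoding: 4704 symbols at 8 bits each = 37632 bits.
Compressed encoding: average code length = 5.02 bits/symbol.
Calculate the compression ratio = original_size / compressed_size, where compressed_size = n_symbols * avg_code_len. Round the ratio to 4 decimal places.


original_size = n_symbols * orig_bits = 4704 * 8 = 37632 bits
compressed_size = n_symbols * avg_code_len = 4704 * 5.02 = 23614.08 bits
ratio = original_size / compressed_size = 37632 / 23614.08 = 1.5936

Compression ratio = 1.5936


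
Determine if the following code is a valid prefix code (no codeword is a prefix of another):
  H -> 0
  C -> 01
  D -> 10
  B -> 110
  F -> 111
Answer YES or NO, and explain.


Checking each pair (does one codeword prefix another?):
  H='0' vs C='01': prefix -- VIOLATION

NO -- this is NOT a valid prefix code. H (0) is a prefix of C (01).


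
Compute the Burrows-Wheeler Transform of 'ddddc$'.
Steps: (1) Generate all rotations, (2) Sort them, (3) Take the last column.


Rotations (sorted):
  0: $ddddc -> last char: c
  1: c$dddd -> last char: d
  2: dc$ddd -> last char: d
  3: ddc$dd -> last char: d
  4: dddc$d -> last char: d
  5: ddddc$ -> last char: $


BWT = cdddd$


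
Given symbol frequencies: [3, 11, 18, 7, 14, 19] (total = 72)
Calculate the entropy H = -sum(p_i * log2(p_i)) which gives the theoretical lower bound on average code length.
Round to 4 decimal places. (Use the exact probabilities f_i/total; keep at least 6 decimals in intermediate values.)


Per-symbol terms -p_i * log2(p_i) with p_i = f_i/72:
  p = 3/72 = 0.041667: log2(p) = -4.584963, -p*log2(p) = 0.191040
  p = 11/72 = 0.152778: log2(p) = -2.710493, -p*log2(p) = 0.414103
  p = 18/72 = 0.250000: log2(p) = -2.000000, -p*log2(p) = 0.500000
  p = 7/72 = 0.097222: log2(p) = -3.362570, -p*log2(p) = 0.326917
  p = 14/72 = 0.194444: log2(p) = -2.362570, -p*log2(p) = 0.459389
  p = 19/72 = 0.263889: log2(p) = -1.921997, -p*log2(p) = 0.507194
H = 0.191040 + 0.414103 + 0.500000 + 0.326917 + 0.459389 + 0.507194 = 2.398643

H = 2.3986 bits/symbol


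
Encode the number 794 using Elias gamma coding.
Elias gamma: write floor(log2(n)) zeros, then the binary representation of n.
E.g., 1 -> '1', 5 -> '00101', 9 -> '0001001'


num_bits = floor(log2(794)) + 1 = 10
leading_zeros = num_bits - 1 = 9
binary(794) = 1100011010

Elias gamma(794) = '000000000' + '1100011010' = 0000000001100011010 (19 bits)


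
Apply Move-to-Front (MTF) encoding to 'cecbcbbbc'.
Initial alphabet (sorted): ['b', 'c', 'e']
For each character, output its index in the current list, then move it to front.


MTF encoding:
'c': index 1 in ['b', 'c', 'e'] -> ['c', 'b', 'e']
'e': index 2 in ['c', 'b', 'e'] -> ['e', 'c', 'b']
'c': index 1 in ['e', 'c', 'b'] -> ['c', 'e', 'b']
'b': index 2 in ['c', 'e', 'b'] -> ['b', 'c', 'e']
'c': index 1 in ['b', 'c', 'e'] -> ['c', 'b', 'e']
'b': index 1 in ['c', 'b', 'e'] -> ['b', 'c', 'e']
'b': index 0 in ['b', 'c', 'e'] -> ['b', 'c', 'e']
'b': index 0 in ['b', 'c', 'e'] -> ['b', 'c', 'e']
'c': index 1 in ['b', 'c', 'e'] -> ['c', 'b', 'e']


Output: [1, 2, 1, 2, 1, 1, 0, 0, 1]


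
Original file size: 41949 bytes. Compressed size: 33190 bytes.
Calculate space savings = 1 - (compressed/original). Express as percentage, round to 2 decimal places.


ratio = compressed/original = 33190/41949 = 0.791199
savings = 1 - ratio = 1 - 0.791199 = 0.208801
as a percentage: 0.208801 * 100 = 20.88%

Space savings = 1 - 33190/41949 = 20.88%


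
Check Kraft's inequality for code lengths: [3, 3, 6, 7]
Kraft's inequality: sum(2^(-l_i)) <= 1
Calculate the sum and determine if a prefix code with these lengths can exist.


Sum = 2^(-3) + 2^(-3) + 2^(-6) + 2^(-7)
    = 0.125 + 0.125 + 0.015625 + 0.0078125
    = 35/128 = 0.2734375
Since 0.2734375 <= 1, Kraft's inequality IS satisfied.
A prefix code with these lengths CAN exist.

Kraft sum = 0.2734375. Satisfied.


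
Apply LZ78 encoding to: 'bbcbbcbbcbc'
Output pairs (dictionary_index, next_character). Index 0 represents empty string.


LZ78 encoding steps:
Dictionary: {0: ''}
Step 1: w='' (idx 0), next='b' -> output (0, 'b'), add 'b' as idx 1
Step 2: w='b' (idx 1), next='c' -> output (1, 'c'), add 'bc' as idx 2
Step 3: w='b' (idx 1), next='b' -> output (1, 'b'), add 'bb' as idx 3
Step 4: w='' (idx 0), next='c' -> output (0, 'c'), add 'c' as idx 4
Step 5: w='bb' (idx 3), next='c' -> output (3, 'c'), add 'bbc' as idx 5
Step 6: w='bc' (idx 2), end of input -> output (2, '')


Encoded: [(0, 'b'), (1, 'c'), (1, 'b'), (0, 'c'), (3, 'c'), (2, '')]


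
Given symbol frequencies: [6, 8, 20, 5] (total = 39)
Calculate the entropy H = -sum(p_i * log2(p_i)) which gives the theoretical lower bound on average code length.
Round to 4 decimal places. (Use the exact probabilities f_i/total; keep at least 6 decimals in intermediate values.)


Per-symbol terms -p_i * log2(p_i) with p_i = f_i/39:
  p = 6/39 = 0.153846: log2(p) = -2.700440, -p*log2(p) = 0.415452
  p = 8/39 = 0.205128: log2(p) = -2.285402, -p*log2(p) = 0.468800
  p = 20/39 = 0.512821: log2(p) = -0.963474, -p*log2(p) = 0.494089
  p = 5/39 = 0.128205: log2(p) = -2.963474, -p*log2(p) = 0.379933
H = 0.415452 + 0.468800 + 0.494089 + 0.379933 = 1.758274

H = 1.7583 bits/symbol


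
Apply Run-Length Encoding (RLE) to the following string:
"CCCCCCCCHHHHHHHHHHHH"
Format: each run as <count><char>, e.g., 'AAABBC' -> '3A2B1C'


Scanning runs left to right:
  i=0: run of 'C' x 8 -> '8C'
  i=8: run of 'H' x 12 -> '12H'

RLE = 8C12H


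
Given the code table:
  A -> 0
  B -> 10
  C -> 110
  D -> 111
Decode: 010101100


Decoding:
0 -> A
10 -> B
10 -> B
110 -> C
0 -> A


Result: ABBCA


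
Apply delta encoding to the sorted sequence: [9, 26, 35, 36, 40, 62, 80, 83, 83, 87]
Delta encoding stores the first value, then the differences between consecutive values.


First value: 9
Deltas:
  26 - 9 = 17
  35 - 26 = 9
  36 - 35 = 1
  40 - 36 = 4
  62 - 40 = 22
  80 - 62 = 18
  83 - 80 = 3
  83 - 83 = 0
  87 - 83 = 4


Delta encoded: [9, 17, 9, 1, 4, 22, 18, 3, 0, 4]


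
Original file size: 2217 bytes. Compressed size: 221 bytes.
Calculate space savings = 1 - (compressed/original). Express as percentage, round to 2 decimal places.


ratio = compressed/original = 221/2217 = 0.099684
savings = 1 - ratio = 1 - 0.099684 = 0.900316
as a percentage: 0.900316 * 100 = 90.03%

Space savings = 1 - 221/2217 = 90.03%


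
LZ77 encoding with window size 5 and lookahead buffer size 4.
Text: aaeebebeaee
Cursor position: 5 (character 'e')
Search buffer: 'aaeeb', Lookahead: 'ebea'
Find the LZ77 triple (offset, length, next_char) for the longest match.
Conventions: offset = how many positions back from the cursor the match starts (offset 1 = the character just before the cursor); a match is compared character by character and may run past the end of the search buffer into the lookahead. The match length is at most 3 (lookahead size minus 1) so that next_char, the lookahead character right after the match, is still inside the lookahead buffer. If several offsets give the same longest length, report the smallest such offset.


Try each offset into the search buffer:
  offset=1 (pos 4, char 'b'): match length 0
  offset=2 (pos 3, char 'e'): match length 3
  offset=3 (pos 2, char 'e'): match length 1
  offset=4 (pos 1, char 'a'): match length 0
  offset=5 (pos 0, char 'a'): match length 0
Longest match has length 3 at offset 2.
next_char = character at position 5 + 3 = 8 -> 'a'

Best match: offset=2, length=3 (matching 'ebe' starting at position 3)
LZ77 triple: (2, 3, 'a')


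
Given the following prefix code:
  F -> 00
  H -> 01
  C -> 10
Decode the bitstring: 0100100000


Decoding step by step:
Bits 01 -> H
Bits 00 -> F
Bits 10 -> C
Bits 00 -> F
Bits 00 -> F


Decoded message: HFCFF


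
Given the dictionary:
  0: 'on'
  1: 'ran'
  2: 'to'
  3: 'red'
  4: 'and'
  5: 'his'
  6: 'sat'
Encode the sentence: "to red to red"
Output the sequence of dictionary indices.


Look up each word in the dictionary:
  'to' -> 2
  'red' -> 3
  'to' -> 2
  'red' -> 3

Encoded: [2, 3, 2, 3]


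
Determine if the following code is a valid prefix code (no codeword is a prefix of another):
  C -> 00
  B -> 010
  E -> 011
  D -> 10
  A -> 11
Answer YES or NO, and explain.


Checking each pair (does one codeword prefix another?):
  C='00' vs B='010': no prefix
  C='00' vs E='011': no prefix
  C='00' vs D='10': no prefix
  C='00' vs A='11': no prefix
  B='010' vs C='00': no prefix
  B='010' vs E='011': no prefix
  B='010' vs D='10': no prefix
  B='010' vs A='11': no prefix
  E='011' vs C='00': no prefix
  E='011' vs B='010': no prefix
  E='011' vs D='10': no prefix
  E='011' vs A='11': no prefix
  D='10' vs C='00': no prefix
  D='10' vs B='010': no prefix
  D='10' vs E='011': no prefix
  D='10' vs A='11': no prefix
  A='11' vs C='00': no prefix
  A='11' vs B='010': no prefix
  A='11' vs E='011': no prefix
  A='11' vs D='10': no prefix
No violation found over all pairs.

YES -- this is a valid prefix code. No codeword is a prefix of any other codeword.


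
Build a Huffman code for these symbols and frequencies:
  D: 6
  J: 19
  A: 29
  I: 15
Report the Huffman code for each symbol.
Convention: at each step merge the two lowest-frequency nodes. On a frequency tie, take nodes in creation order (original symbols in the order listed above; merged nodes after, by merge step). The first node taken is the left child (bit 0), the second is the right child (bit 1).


Huffman tree construction:
Step 1: Merge D(6) + I(15) = 21
Step 2: Merge J(19) + (D+I)(21) = 40
Step 3: Merge A(29) + (J+(D+I))(40) = 69
Read each symbol's code off the tree from the root (left child = 0, right child = 1).

Codes:
  D: 110 (length 3)
  J: 10 (length 2)
  A: 0 (length 1)
  I: 111 (length 3)
Average code length: 130/69 = 1.8841 bits/symbol


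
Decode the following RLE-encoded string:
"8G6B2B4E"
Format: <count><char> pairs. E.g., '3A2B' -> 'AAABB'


Expanding each <count><char> pair:
  8G -> 'GGGGGGGG'
  6B -> 'BBBBBB'
  2B -> 'BB'
  4E -> 'EEEE'

Decoded = GGGGGGGGBBBBBBBBEEEE


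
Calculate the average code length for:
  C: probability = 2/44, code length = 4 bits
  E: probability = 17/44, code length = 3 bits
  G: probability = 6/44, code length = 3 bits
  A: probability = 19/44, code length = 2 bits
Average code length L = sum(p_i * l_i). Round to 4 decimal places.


Weighted contributions p_i * l_i:
  C: (2/44) * 4 = 8/44
  E: (17/44) * 3 = 51/44
  G: (6/44) * 3 = 18/44
  A: (19/44) * 2 = 38/44
Sum = (8 + 51 + 18 + 38)/44 = 115/44

L = 115/44 = 2.6136 bits/symbol


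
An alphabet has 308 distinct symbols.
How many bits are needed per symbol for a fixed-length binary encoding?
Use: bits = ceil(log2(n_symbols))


log2(308) = 8.2668
Bracket: 2^8 = 256 < 308 <= 2^9 = 512
So ceil(log2(308)) = 9

bits = ceil(log2(308)) = ceil(8.2668) = 9 bits


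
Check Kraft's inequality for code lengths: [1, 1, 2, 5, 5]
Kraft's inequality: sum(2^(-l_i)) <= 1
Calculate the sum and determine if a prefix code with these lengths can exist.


Sum = 2^(-1) + 2^(-1) + 2^(-2) + 2^(-5) + 2^(-5)
    = 0.5 + 0.5 + 0.25 + 0.03125 + 0.03125
    = 42/32 = 1.3125
Since 1.3125 > 1, Kraft's inequality is NOT satisfied.
A prefix code with these lengths CANNOT exist.

Kraft sum = 1.3125. Not satisfied.


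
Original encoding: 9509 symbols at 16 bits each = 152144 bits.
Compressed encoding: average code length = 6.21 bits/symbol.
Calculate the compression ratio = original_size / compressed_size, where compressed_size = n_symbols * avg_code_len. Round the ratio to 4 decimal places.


original_size = n_symbols * orig_bits = 9509 * 16 = 152144 bits
compressed_size = n_symbols * avg_code_len = 9509 * 6.21 = 59050.89 bits
ratio = original_size / compressed_size = 152144 / 59050.89 = 2.5765

Compression ratio = 2.5765


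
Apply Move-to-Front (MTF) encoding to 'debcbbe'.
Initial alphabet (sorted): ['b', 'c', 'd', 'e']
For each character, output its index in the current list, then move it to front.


MTF encoding:
'd': index 2 in ['b', 'c', 'd', 'e'] -> ['d', 'b', 'c', 'e']
'e': index 3 in ['d', 'b', 'c', 'e'] -> ['e', 'd', 'b', 'c']
'b': index 2 in ['e', 'd', 'b', 'c'] -> ['b', 'e', 'd', 'c']
'c': index 3 in ['b', 'e', 'd', 'c'] -> ['c', 'b', 'e', 'd']
'b': index 1 in ['c', 'b', 'e', 'd'] -> ['b', 'c', 'e', 'd']
'b': index 0 in ['b', 'c', 'e', 'd'] -> ['b', 'c', 'e', 'd']
'e': index 2 in ['b', 'c', 'e', 'd'] -> ['e', 'b', 'c', 'd']


Output: [2, 3, 2, 3, 1, 0, 2]


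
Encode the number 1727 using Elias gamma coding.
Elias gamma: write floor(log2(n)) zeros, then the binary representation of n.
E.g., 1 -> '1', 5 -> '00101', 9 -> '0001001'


num_bits = floor(log2(1727)) + 1 = 11
leading_zeros = num_bits - 1 = 10
binary(1727) = 11010111111

Elias gamma(1727) = '0000000000' + '11010111111' = 000000000011010111111 (21 bits)


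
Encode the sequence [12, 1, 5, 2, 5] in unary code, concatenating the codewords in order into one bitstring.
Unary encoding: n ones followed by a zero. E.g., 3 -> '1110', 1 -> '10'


Encode each number as n ones followed by a terminating 0:
  12 -> 1111111111110 (13 bits)
  1 -> 10 (2 bits)
  5 -> 111110 (6 bits)
  2 -> 110 (3 bits)
  5 -> 111110 (6 bits)
Total length = 13 + 2 + 6 + 3 + 6 = 30 bits.

Unary([12, 1, 5, 2, 5]) = 111111111111010111110110111110 (30 bits)


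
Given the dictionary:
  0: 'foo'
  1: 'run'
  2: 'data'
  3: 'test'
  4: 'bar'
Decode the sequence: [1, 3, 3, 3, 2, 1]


Look up each index in the dictionary:
  1 -> 'run'
  3 -> 'test'
  3 -> 'test'
  3 -> 'test'
  2 -> 'data'
  1 -> 'run'

Decoded: "run test test test data run"


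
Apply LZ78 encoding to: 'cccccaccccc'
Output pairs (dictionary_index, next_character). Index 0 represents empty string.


LZ78 encoding steps:
Dictionary: {0: ''}
Step 1: w='' (idx 0), next='c' -> output (0, 'c'), add 'c' as idx 1
Step 2: w='c' (idx 1), next='c' -> output (1, 'c'), add 'cc' as idx 2
Step 3: w='cc' (idx 2), next='a' -> output (2, 'a'), add 'cca' as idx 3
Step 4: w='cc' (idx 2), next='c' -> output (2, 'c'), add 'ccc' as idx 4
Step 5: w='cc' (idx 2), end of input -> output (2, '')


Encoded: [(0, 'c'), (1, 'c'), (2, 'a'), (2, 'c'), (2, '')]


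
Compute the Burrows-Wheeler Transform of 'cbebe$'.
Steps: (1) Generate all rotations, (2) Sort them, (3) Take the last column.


Rotations (sorted):
  0: $cbebe -> last char: e
  1: be$cbe -> last char: e
  2: bebe$c -> last char: c
  3: cbebe$ -> last char: $
  4: e$cbeb -> last char: b
  5: ebe$cb -> last char: b


BWT = eec$bb


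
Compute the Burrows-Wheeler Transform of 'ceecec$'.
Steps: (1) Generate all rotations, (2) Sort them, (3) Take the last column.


Rotations (sorted):
  0: $ceecec -> last char: c
  1: c$ceece -> last char: e
  2: cec$cee -> last char: e
  3: ceecec$ -> last char: $
  4: ec$ceec -> last char: c
  5: ecec$ce -> last char: e
  6: eecec$c -> last char: c


BWT = cee$cec


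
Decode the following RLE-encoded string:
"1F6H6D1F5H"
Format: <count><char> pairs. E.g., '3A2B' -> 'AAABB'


Expanding each <count><char> pair:
  1F -> 'F'
  6H -> 'HHHHHH'
  6D -> 'DDDDDD'
  1F -> 'F'
  5H -> 'HHHHH'

Decoded = FHHHHHHDDDDDDFHHHHH


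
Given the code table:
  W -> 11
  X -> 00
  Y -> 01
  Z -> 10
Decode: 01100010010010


Decoding:
01 -> Y
10 -> Z
00 -> X
10 -> Z
01 -> Y
00 -> X
10 -> Z


Result: YZXZYXZ


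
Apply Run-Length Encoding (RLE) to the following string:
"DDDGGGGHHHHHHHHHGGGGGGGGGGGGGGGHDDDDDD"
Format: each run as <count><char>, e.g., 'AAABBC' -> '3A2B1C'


Scanning runs left to right:
  i=0: run of 'D' x 3 -> '3D'
  i=3: run of 'G' x 4 -> '4G'
  i=7: run of 'H' x 9 -> '9H'
  i=16: run of 'G' x 15 -> '15G'
  i=31: run of 'H' x 1 -> '1H'
  i=32: run of 'D' x 6 -> '6D'

RLE = 3D4G9H15G1H6D


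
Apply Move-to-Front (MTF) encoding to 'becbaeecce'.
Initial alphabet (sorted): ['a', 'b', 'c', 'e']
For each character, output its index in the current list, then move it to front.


MTF encoding:
'b': index 1 in ['a', 'b', 'c', 'e'] -> ['b', 'a', 'c', 'e']
'e': index 3 in ['b', 'a', 'c', 'e'] -> ['e', 'b', 'a', 'c']
'c': index 3 in ['e', 'b', 'a', 'c'] -> ['c', 'e', 'b', 'a']
'b': index 2 in ['c', 'e', 'b', 'a'] -> ['b', 'c', 'e', 'a']
'a': index 3 in ['b', 'c', 'e', 'a'] -> ['a', 'b', 'c', 'e']
'e': index 3 in ['a', 'b', 'c', 'e'] -> ['e', 'a', 'b', 'c']
'e': index 0 in ['e', 'a', 'b', 'c'] -> ['e', 'a', 'b', 'c']
'c': index 3 in ['e', 'a', 'b', 'c'] -> ['c', 'e', 'a', 'b']
'c': index 0 in ['c', 'e', 'a', 'b'] -> ['c', 'e', 'a', 'b']
'e': index 1 in ['c', 'e', 'a', 'b'] -> ['e', 'c', 'a', 'b']


Output: [1, 3, 3, 2, 3, 3, 0, 3, 0, 1]
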